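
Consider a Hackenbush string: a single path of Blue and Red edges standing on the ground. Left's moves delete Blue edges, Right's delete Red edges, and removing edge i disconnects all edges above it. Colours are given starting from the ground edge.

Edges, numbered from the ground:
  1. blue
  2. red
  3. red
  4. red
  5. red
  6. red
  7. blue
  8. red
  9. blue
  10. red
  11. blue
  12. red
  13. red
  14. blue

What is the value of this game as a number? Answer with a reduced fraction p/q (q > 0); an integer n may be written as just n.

339/8192

g_1 [b]  L=[0]  R=[—]  — 1
g_2 [br]  L=[0]  R=[1]  — 1/2
g_3 [brr]  L=[0]  R=[1/2; 1]  — 1/4
g_4 [brrr]  L=[0]  R=[1/4; 1/2; 1]  — 1/8
g_5 [brrrr]  L=[0]  R=[1/8; 1/4; 1/2; 1]  — 1/16
g_6 [brrrrr]  L=[0]  R=[1/16; 1/8; 1/4; 1/2; 1]  — 1/32
g_7 [brrrrrb]  L=[0; 1/32]  R=[1/16; 1/8; 1/4; 1/2; 1]  — 3/64
g_8 [brrrrrbr]  L=[0; 1/32]  R=[3/64; 1/16; 1/8; 1/4; 1/2; 1]  — 5/128
g_9 [brrrrrbrb]  L=[0; 1/32; 5/128]  R=[3/64; 1/16; 1/8; 1/4; 1/2; 1]  — 11/256
g_10 [brrrrrbrbr]  L=[0; 1/32; 5/128]  R=[11/256; 3/64; 1/16; 1/8; 1/4; 1/2; 1]  — 21/512
g_11 [brrrrrbrbrb]  L=[0; 1/32; 5/128; 21/512]  R=[11/256; 3/64; 1/16; 1/8; 1/4; 1/2; 1]  — 43/1024
g_12 [brrrrrbrbrbr]  L=[0; 1/32; 5/128; 21/512]  R=[43/1024; 11/256; 3/64; 1/16; 1/8; 1/4; 1/2; 1]  — 85/2048
g_13 [brrrrrbrbrbrr]  L=[0; 1/32; 5/128; 21/512]  R=[85/2048; 43/1024; 11/256; 3/64; 1/16; 1/8; 1/4; 1/2; 1]  — 169/4096
g_14 [brrrrrbrbrbrrb]  L=[0; 1/32; 5/128; 21/512; 169/4096]  R=[85/2048; 43/1024; 11/256; 3/64; 1/16; 1/8; 1/4; 1/2; 1]  — 339/8192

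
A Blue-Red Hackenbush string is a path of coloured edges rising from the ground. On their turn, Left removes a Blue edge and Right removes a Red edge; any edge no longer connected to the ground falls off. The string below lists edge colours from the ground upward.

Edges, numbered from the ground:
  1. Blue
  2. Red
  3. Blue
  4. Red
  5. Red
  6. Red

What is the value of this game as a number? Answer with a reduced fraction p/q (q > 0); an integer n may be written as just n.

17/32

v_1 [B]  L=[0]  R=[·]  → 1
v_2 [BR]  L=[0]  R=[1]  → 1/2
v_3 [BRB]  L=[0, 1/2]  R=[1]  → 3/4
v_4 [BRBR]  L=[0, 1/2]  R=[3/4, 1]  → 5/8
v_5 [BRBRR]  L=[0, 1/2]  R=[5/8, 3/4, 1]  → 9/16
v_6 [BRBRRR]  L=[0, 1/2]  R=[9/16, 5/8, 3/4, 1]  → 17/32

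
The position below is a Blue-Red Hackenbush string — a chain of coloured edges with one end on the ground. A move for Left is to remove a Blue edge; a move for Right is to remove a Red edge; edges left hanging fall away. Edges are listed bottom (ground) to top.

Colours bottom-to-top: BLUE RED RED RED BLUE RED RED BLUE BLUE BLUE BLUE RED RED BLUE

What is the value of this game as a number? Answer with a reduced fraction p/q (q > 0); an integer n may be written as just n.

Prefix values for BLUE RED RED RED BLUE RED RED BLUE BLUE BLUE BLUE RED RED BLUE via {L|R} + simplicity:
v_1 [B]  L=[0]  R=[(no moves)]  gives 1
v_2 [BR]  L=[0]  R=[1]  gives 1/2
v_3 [BRR]  L=[0]  R=[1/2, 1]  gives 1/4
v_4 [BRRR]  L=[0]  R=[1/4, 1/2, 1]  gives 1/8
v_5 [BRRRB]  L=[0, 1/8]  R=[1/4, 1/2, 1]  gives 3/16
v_6 [BRRRBR]  L=[0, 1/8]  R=[3/16, 1/4, 1/2, 1]  gives 5/32
v_7 [BRRRBRR]  L=[0, 1/8]  R=[5/32, 3/16, 1/4, 1/2, 1]  gives 9/64
v_8 [BRRRBRRB]  L=[0, 1/8, 9/64]  R=[5/32, 3/16, 1/4, 1/2, 1]  gives 19/128
v_9 [BRRRBRRBB]  L=[0, 1/8, 9/64, 19/128]  R=[5/32, 3/16, 1/4, 1/2, 1]  gives 39/256
v_10 [BRRRBRRBBB]  L=[0, 1/8, 9/64, 19/128, 39/256]  R=[5/32, 3/16, 1/4, 1/2, 1]  gives 79/512
v_11 [BRRRBRRBBBB]  L=[0, 1/8, 9/64, 19/128, 39/256, 79/512]  R=[5/32, 3/16, 1/4, 1/2, 1]  gives 159/1024
v_12 [BRRRBRRBBBBR]  L=[0, 1/8, 9/64, 19/128, 39/256, 79/512]  R=[159/1024, 5/32, 3/16, 1/4, 1/2, 1]  gives 317/2048
v_13 [BRRRBRRBBBBRR]  L=[0, 1/8, 9/64, 19/128, 39/256, 79/512]  R=[317/2048, 159/1024, 5/32, 3/16, 1/4, 1/2, 1]  gives 633/4096
v_14 [BRRRBRRBBBBRRB]  L=[0, 1/8, 9/64, 19/128, 39/256, 79/512, 633/4096]  R=[317/2048, 159/1024, 5/32, 3/16, 1/4, 1/2, 1]  gives 1267/8192

1267/8192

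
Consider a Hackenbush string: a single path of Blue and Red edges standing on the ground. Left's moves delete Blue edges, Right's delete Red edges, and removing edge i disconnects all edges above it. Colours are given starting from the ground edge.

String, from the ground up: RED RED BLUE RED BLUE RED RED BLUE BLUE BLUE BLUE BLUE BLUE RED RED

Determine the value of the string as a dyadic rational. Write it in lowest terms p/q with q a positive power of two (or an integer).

-13831/8192

R: Left { none }, Right { 0 } — simplest -1
RR: Left { none }, Right { -1,0 } — simplest -2
RRB: Left { -2 }, Right { -1,0 } — simplest -3/2
RRBR: Left { -2 }, Right { -3/2,-1,0 } — simplest -7/4
RRBRB: Left { -2,-7/4 }, Right { -3/2,-1,0 } — simplest -13/8
RRBRBR: Left { -2,-7/4 }, Right { -13/8,-3/2,-1,0 } — simplest -27/16
RRBRBRR: Left { -2,-7/4 }, Right { -27/16,-13/8,-3/2,-1,0 } — simplest -55/32
RRBRBRRB: Left { -2,-7/4,-55/32 }, Right { -27/16,-13/8,-3/2,-1,0 } — simplest -109/64
RRBRBRRBB: Left { -2,-7/4,-55/32,-109/64 }, Right { -27/16,-13/8,-3/2,-1,0 } — simplest -217/128
RRBRBRRBBB: Left { -2,-7/4,-55/32,-109/64,-217/128 }, Right { -27/16,-13/8,-3/2,-1,0 } — simplest -433/256
RRBRBRRBBBB: Left { -2,-7/4,-55/32,-109/64,-217/128,-433/256 }, Right { -27/16,-13/8,-3/2,-1,0 } — simplest -865/512
RRBRBRRBBBBB: Left { -2,-7/4,-55/32,-109/64,-217/128,-433/256,-865/512 }, Right { -27/16,-13/8,-3/2,-1,0 } — simplest -1729/1024
RRBRBRRBBBBBB: Left { -2,-7/4,-55/32,-109/64,-217/128,-433/256,-865/512,-1729/1024 }, Right { -27/16,-13/8,-3/2,-1,0 } — simplest -3457/2048
RRBRBRRBBBBBBR: Left { -2,-7/4,-55/32,-109/64,-217/128,-433/256,-865/512,-1729/1024 }, Right { -3457/2048,-27/16,-13/8,-3/2,-1,0 } — simplest -6915/4096
RRBRBRRBBBBBBRR: Left { -2,-7/4,-55/32,-109/64,-217/128,-433/256,-865/512,-1729/1024 }, Right { -6915/4096,-3457/2048,-27/16,-13/8,-3/2,-1,0 } — simplest -13831/8192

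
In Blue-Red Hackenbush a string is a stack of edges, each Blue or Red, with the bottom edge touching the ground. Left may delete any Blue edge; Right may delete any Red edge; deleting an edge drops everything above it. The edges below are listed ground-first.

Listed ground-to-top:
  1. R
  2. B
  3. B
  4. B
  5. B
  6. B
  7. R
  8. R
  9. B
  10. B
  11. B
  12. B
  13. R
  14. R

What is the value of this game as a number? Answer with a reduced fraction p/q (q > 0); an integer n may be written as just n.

-391/8192

edge 1 of 14 (R): { (no moves) | 0 } => -1
edge 2 of 14 (B): { -1 | 0 } => -1/2
edge 3 of 14 (B): { -1 -1/2 | 0 } => -1/4
edge 4 of 14 (B): { -1 -1/2 -1/4 | 0 } => -1/8
edge 5 of 14 (B): { -1 -1/2 -1/4 -1/8 | 0 } => -1/16
edge 6 of 14 (B): { -1 -1/2 -1/4 -1/8 -1/16 | 0 } => -1/32
edge 7 of 14 (R): { -1 -1/2 -1/4 -1/8 -1/16 | -1/32 0 } => -3/64
edge 8 of 14 (R): { -1 -1/2 -1/4 -1/8 -1/16 | -3/64 -1/32 0 } => -7/128
edge 9 of 14 (B): { -1 -1/2 -1/4 -1/8 -1/16 -7/128 | -3/64 -1/32 0 } => -13/256
edge 10 of 14 (B): { -1 -1/2 -1/4 -1/8 -1/16 -7/128 -13/256 | -3/64 -1/32 0 } => -25/512
edge 11 of 14 (B): { -1 -1/2 -1/4 -1/8 -1/16 -7/128 -13/256 -25/512 | -3/64 -1/32 0 } => -49/1024
edge 12 of 14 (B): { -1 -1/2 -1/4 -1/8 -1/16 -7/128 -13/256 -25/512 -49/1024 | -3/64 -1/32 0 } => -97/2048
edge 13 of 14 (R): { -1 -1/2 -1/4 -1/8 -1/16 -7/128 -13/256 -25/512 -49/1024 | -97/2048 -3/64 -1/32 0 } => -195/4096
edge 14 of 14 (R): { -1 -1/2 -1/4 -1/8 -1/16 -7/128 -13/256 -25/512 -49/1024 | -195/4096 -97/2048 -3/64 -1/32 0 } => -391/8192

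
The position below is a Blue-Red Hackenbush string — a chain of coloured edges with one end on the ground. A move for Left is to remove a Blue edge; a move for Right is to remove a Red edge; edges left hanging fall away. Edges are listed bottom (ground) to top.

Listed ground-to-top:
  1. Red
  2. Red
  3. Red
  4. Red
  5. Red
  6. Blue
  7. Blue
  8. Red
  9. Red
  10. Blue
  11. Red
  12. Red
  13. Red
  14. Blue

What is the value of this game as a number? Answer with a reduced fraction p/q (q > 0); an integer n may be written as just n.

1 of 14 · R · max L −∞ · min R 0 => -1
2 of 14 · RR · max L −∞ · min R -1 => -2
3 of 14 · RRR · max L −∞ · min R -2 => -3
4 of 14 · RRRR · max L −∞ · min R -3 => -4
5 of 14 · RRRRR · max L −∞ · min R -4 => -5
6 of 14 · RRRRRB · max L -5 · min R -4 => -9/2
7 of 14 · RRRRRBB · max L -9/2 · min R -4 => -17/4
8 of 14 · RRRRRBBR · max L -9/2 · min R -17/4 => -35/8
9 of 14 · RRRRRBBRR · max L -9/2 · min R -35/8 => -71/16
10 of 14 · RRRRRBBRRB · max L -71/16 · min R -35/8 => -141/32
11 of 14 · RRRRRBBRRBR · max L -71/16 · min R -141/32 => -283/64
12 of 14 · RRRRRBBRRBRR · max L -71/16 · min R -283/64 => -567/128
13 of 14 · RRRRRBBRRBRRR · max L -71/16 · min R -567/128 => -1135/256
14 of 14 · RRRRRBBRRBRRRB · max L -1135/256 · min R -567/128 => -2269/512

-2269/512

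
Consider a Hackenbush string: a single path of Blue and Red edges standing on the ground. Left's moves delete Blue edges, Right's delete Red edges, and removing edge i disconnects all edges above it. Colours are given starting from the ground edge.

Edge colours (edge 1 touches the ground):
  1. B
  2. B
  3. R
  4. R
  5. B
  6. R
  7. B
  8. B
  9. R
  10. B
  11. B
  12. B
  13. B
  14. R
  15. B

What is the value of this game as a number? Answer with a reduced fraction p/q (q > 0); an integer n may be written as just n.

11131/8192

B: Left { 0 }, Right {  } → simplest 1
BB: Left { 0, 1 }, Right {  } → simplest 2
BBR: Left { 0, 1 }, Right { 2 } → simplest 3/2
BBRR: Left { 0, 1 }, Right { 3/2, 2 } → simplest 5/4
BBRRB: Left { 0, 1, 5/4 }, Right { 3/2, 2 } → simplest 11/8
BBRRBR: Left { 0, 1, 5/4 }, Right { 11/8, 3/2, 2 } → simplest 21/16
BBRRBRB: Left { 0, 1, 5/4, 21/16 }, Right { 11/8, 3/2, 2 } → simplest 43/32
BBRRBRBB: Left { 0, 1, 5/4, 21/16, 43/32 }, Right { 11/8, 3/2, 2 } → simplest 87/64
BBRRBRBBR: Left { 0, 1, 5/4, 21/16, 43/32 }, Right { 87/64, 11/8, 3/2, 2 } → simplest 173/128
BBRRBRBBRB: Left { 0, 1, 5/4, 21/16, 43/32, 173/128 }, Right { 87/64, 11/8, 3/2, 2 } → simplest 347/256
BBRRBRBBRBB: Left { 0, 1, 5/4, 21/16, 43/32, 173/128, 347/256 }, Right { 87/64, 11/8, 3/2, 2 } → simplest 695/512
BBRRBRBBRBBB: Left { 0, 1, 5/4, 21/16, 43/32, 173/128, 347/256, 695/512 }, Right { 87/64, 11/8, 3/2, 2 } → simplest 1391/1024
BBRRBRBBRBBBB: Left { 0, 1, 5/4, 21/16, 43/32, 173/128, 347/256, 695/512, 1391/1024 }, Right { 87/64, 11/8, 3/2, 2 } → simplest 2783/2048
BBRRBRBBRBBBBR: Left { 0, 1, 5/4, 21/16, 43/32, 173/128, 347/256, 695/512, 1391/1024 }, Right { 2783/2048, 87/64, 11/8, 3/2, 2 } → simplest 5565/4096
BBRRBRBBRBBBBRB: Left { 0, 1, 5/4, 21/16, 43/32, 173/128, 347/256, 695/512, 1391/1024, 5565/4096 }, Right { 2783/2048, 87/64, 11/8, 3/2, 2 } → simplest 11131/8192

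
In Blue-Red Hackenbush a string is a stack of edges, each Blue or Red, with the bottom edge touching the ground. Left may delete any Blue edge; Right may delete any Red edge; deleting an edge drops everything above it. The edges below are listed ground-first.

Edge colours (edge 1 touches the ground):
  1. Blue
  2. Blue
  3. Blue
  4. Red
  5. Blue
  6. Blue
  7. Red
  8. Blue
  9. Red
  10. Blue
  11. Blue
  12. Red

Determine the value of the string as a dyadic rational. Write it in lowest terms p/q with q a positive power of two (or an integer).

1453/512

edge 1 of 12 (Blue): { 0 | ∅ } -> 1
edge 2 of 12 (Blue): { 0 1 | ∅ } -> 2
edge 3 of 12 (Blue): { 0 1 2 | ∅ } -> 3
edge 4 of 12 (Red): { 0 1 2 | 3 } -> 5/2
edge 5 of 12 (Blue): { 0 1 2 5/2 | 3 } -> 11/4
edge 6 of 12 (Blue): { 0 1 2 5/2 11/4 | 3 } -> 23/8
edge 7 of 12 (Red): { 0 1 2 5/2 11/4 | 23/8 3 } -> 45/16
edge 8 of 12 (Blue): { 0 1 2 5/2 11/4 45/16 | 23/8 3 } -> 91/32
edge 9 of 12 (Red): { 0 1 2 5/2 11/4 45/16 | 91/32 23/8 3 } -> 181/64
edge 10 of 12 (Blue): { 0 1 2 5/2 11/4 45/16 181/64 | 91/32 23/8 3 } -> 363/128
edge 11 of 12 (Blue): { 0 1 2 5/2 11/4 45/16 181/64 363/128 | 91/32 23/8 3 } -> 727/256
edge 12 of 12 (Red): { 0 1 2 5/2 11/4 45/16 181/64 363/128 | 727/256 91/32 23/8 3 } -> 1453/512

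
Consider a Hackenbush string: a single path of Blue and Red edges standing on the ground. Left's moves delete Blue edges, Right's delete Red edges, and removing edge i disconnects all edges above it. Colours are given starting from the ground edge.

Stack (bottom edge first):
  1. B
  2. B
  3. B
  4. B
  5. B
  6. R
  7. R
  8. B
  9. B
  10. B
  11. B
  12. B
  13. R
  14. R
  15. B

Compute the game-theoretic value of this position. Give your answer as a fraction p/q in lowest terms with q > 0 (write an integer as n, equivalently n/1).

v_1 [B]  L=[0]  R=[—]  so 1
v_2 [BB]  L=[0, 1]  R=[—]  so 2
v_3 [BBB]  L=[0, 1, 2]  R=[—]  so 3
v_4 [BBBB]  L=[0, 1, 2, 3]  R=[—]  so 4
v_5 [BBBBB]  L=[0, 1, 2, 3, 4]  R=[—]  so 5
v_6 [BBBBBR]  L=[0, 1, 2, 3, 4]  R=[5]  so 9/2
v_7 [BBBBBRR]  L=[0, 1, 2, 3, 4]  R=[9/2, 5]  so 17/4
v_8 [BBBBBRRB]  L=[0, 1, 2, 3, 4, 17/4]  R=[9/2, 5]  so 35/8
v_9 [BBBBBRRBB]  L=[0, 1, 2, 3, 4, 17/4, 35/8]  R=[9/2, 5]  so 71/16
v_10 [BBBBBRRBBB]  L=[0, 1, 2, 3, 4, 17/4, 35/8, 71/16]  R=[9/2, 5]  so 143/32
v_11 [BBBBBRRBBBB]  L=[0, 1, 2, 3, 4, 17/4, 35/8, 71/16, 143/32]  R=[9/2, 5]  so 287/64
v_12 [BBBBBRRBBBBB]  L=[0, 1, 2, 3, 4, 17/4, 35/8, 71/16, 143/32, 287/64]  R=[9/2, 5]  so 575/128
v_13 [BBBBBRRBBBBBR]  L=[0, 1, 2, 3, 4, 17/4, 35/8, 71/16, 143/32, 287/64]  R=[575/128, 9/2, 5]  so 1149/256
v_14 [BBBBBRRBBBBBRR]  L=[0, 1, 2, 3, 4, 17/4, 35/8, 71/16, 143/32, 287/64]  R=[1149/256, 575/128, 9/2, 5]  so 2297/512
v_15 [BBBBBRRBBBBBRRB]  L=[0, 1, 2, 3, 4, 17/4, 35/8, 71/16, 143/32, 287/64, 2297/512]  R=[1149/256, 575/128, 9/2, 5]  so 4595/1024

4595/1024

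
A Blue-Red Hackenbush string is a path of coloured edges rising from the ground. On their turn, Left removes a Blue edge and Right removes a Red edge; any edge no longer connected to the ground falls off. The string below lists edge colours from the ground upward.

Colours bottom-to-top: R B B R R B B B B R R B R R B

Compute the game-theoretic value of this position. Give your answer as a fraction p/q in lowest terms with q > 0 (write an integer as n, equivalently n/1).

-6253/16384

Prefix values for R B B R R B B B B R R B R R B via {L|R} + simplicity:
step 1: add R to get R; options L={ (no moves) } R={ 0 } so -1
step 2: add B to get RB; options L={ -1 } R={ 0 } so -1/2
step 3: add B to get RBB; options L={ -1 -1/2 } R={ 0 } so -1/4
step 4: add R to get RBBR; options L={ -1 -1/2 } R={ -1/4 0 } so -3/8
step 5: add R to get RBBRR; options L={ -1 -1/2 } R={ -3/8 -1/4 0 } so -7/16
step 6: add B to get RBBRRB; options L={ -1 -1/2 -7/16 } R={ -3/8 -1/4 0 } so -13/32
step 7: add B to get RBBRRBB; options L={ -1 -1/2 -7/16 -13/32 } R={ -3/8 -1/4 0 } so -25/64
step 8: add B to get RBBRRBBB; options L={ -1 -1/2 -7/16 -13/32 -25/64 } R={ -3/8 -1/4 0 } so -49/128
step 9: add B to get RBBRRBBBB; options L={ -1 -1/2 -7/16 -13/32 -25/64 -49/128 } R={ -3/8 -1/4 0 } so -97/256
step 10: add R to get RBBRRBBBBR; options L={ -1 -1/2 -7/16 -13/32 -25/64 -49/128 } R={ -97/256 -3/8 -1/4 0 } so -195/512
step 11: add R to get RBBRRBBBBRR; options L={ -1 -1/2 -7/16 -13/32 -25/64 -49/128 } R={ -195/512 -97/256 -3/8 -1/4 0 } so -391/1024
step 12: add B to get RBBRRBBBBRRB; options L={ -1 -1/2 -7/16 -13/32 -25/64 -49/128 -391/1024 } R={ -195/512 -97/256 -3/8 -1/4 0 } so -781/2048
step 13: add R to get RBBRRBBBBRRBR; options L={ -1 -1/2 -7/16 -13/32 -25/64 -49/128 -391/1024 } R={ -781/2048 -195/512 -97/256 -3/8 -1/4 0 } so -1563/4096
step 14: add R to get RBBRRBBBBRRBRR; options L={ -1 -1/2 -7/16 -13/32 -25/64 -49/128 -391/1024 } R={ -1563/4096 -781/2048 -195/512 -97/256 -3/8 -1/4 0 } so -3127/8192
step 15: add B to get RBBRRBBBBRRBRRB; options L={ -1 -1/2 -7/16 -13/32 -25/64 -49/128 -391/1024 -3127/8192 } R={ -1563/4096 -781/2048 -195/512 -97/256 -3/8 -1/4 0 } so -6253/16384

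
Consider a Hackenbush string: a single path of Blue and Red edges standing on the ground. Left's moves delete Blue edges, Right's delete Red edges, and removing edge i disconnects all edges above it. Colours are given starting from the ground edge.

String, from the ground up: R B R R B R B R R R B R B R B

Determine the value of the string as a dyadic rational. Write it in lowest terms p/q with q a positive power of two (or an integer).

-13781/16384

Build value(s[:k]) for k = 1..15, string s = R B R R B R B R R R B R B R B.
edge 1 of 15 (R): { — | 0 } so -1
edge 2 of 15 (B): { -1 | 0 } so -1/2
edge 3 of 15 (R): { -1 | -1/2 0 } so -3/4
edge 4 of 15 (R): { -1 | -3/4 -1/2 0 } so -7/8
edge 5 of 15 (B): { -1 -7/8 | -3/4 -1/2 0 } so -13/16
edge 6 of 15 (R): { -1 -7/8 | -13/16 -3/4 -1/2 0 } so -27/32
edge 7 of 15 (B): { -1 -7/8 -27/32 | -13/16 -3/4 -1/2 0 } so -53/64
edge 8 of 15 (R): { -1 -7/8 -27/32 | -53/64 -13/16 -3/4 -1/2 0 } so -107/128
edge 9 of 15 (R): { -1 -7/8 -27/32 | -107/128 -53/64 -13/16 -3/4 -1/2 0 } so -215/256
edge 10 of 15 (R): { -1 -7/8 -27/32 | -215/256 -107/128 -53/64 -13/16 -3/4 -1/2 0 } so -431/512
edge 11 of 15 (B): { -1 -7/8 -27/32 -431/512 | -215/256 -107/128 -53/64 -13/16 -3/4 -1/2 0 } so -861/1024
edge 12 of 15 (R): { -1 -7/8 -27/32 -431/512 | -861/1024 -215/256 -107/128 -53/64 -13/16 -3/4 -1/2 0 } so -1723/2048
edge 13 of 15 (B): { -1 -7/8 -27/32 -431/512 -1723/2048 | -861/1024 -215/256 -107/128 -53/64 -13/16 -3/4 -1/2 0 } so -3445/4096
edge 14 of 15 (R): { -1 -7/8 -27/32 -431/512 -1723/2048 | -3445/4096 -861/1024 -215/256 -107/128 -53/64 -13/16 -3/4 -1/2 0 } so -6891/8192
edge 15 of 15 (B): { -1 -7/8 -27/32 -431/512 -1723/2048 -6891/8192 | -3445/4096 -861/1024 -215/256 -107/128 -53/64 -13/16 -3/4 -1/2 0 } so -13781/16384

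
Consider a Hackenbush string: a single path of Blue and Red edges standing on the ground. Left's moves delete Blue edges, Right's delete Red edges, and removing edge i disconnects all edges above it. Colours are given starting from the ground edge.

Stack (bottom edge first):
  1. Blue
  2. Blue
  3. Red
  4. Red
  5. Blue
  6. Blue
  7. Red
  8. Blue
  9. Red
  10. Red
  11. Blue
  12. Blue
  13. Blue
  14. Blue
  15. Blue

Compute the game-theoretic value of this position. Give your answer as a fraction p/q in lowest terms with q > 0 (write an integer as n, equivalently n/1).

11583/8192

edge 1 of 15 (Blue): { 0 | none } => 1
edge 2 of 15 (Blue): { 0,1 | none } => 2
edge 3 of 15 (Red): { 0,1 | 2 } => 3/2
edge 4 of 15 (Red): { 0,1 | 3/2,2 } => 5/4
edge 5 of 15 (Blue): { 0,1,5/4 | 3/2,2 } => 11/8
edge 6 of 15 (Blue): { 0,1,5/4,11/8 | 3/2,2 } => 23/16
edge 7 of 15 (Red): { 0,1,5/4,11/8 | 23/16,3/2,2 } => 45/32
edge 8 of 15 (Blue): { 0,1,5/4,11/8,45/32 | 23/16,3/2,2 } => 91/64
edge 9 of 15 (Red): { 0,1,5/4,11/8,45/32 | 91/64,23/16,3/2,2 } => 181/128
edge 10 of 15 (Red): { 0,1,5/4,11/8,45/32 | 181/128,91/64,23/16,3/2,2 } => 361/256
edge 11 of 15 (Blue): { 0,1,5/4,11/8,45/32,361/256 | 181/128,91/64,23/16,3/2,2 } => 723/512
edge 12 of 15 (Blue): { 0,1,5/4,11/8,45/32,361/256,723/512 | 181/128,91/64,23/16,3/2,2 } => 1447/1024
edge 13 of 15 (Blue): { 0,1,5/4,11/8,45/32,361/256,723/512,1447/1024 | 181/128,91/64,23/16,3/2,2 } => 2895/2048
edge 14 of 15 (Blue): { 0,1,5/4,11/8,45/32,361/256,723/512,1447/1024,2895/2048 | 181/128,91/64,23/16,3/2,2 } => 5791/4096
edge 15 of 15 (Blue): { 0,1,5/4,11/8,45/32,361/256,723/512,1447/1024,2895/2048,5791/4096 | 181/128,91/64,23/16,3/2,2 } => 11583/8192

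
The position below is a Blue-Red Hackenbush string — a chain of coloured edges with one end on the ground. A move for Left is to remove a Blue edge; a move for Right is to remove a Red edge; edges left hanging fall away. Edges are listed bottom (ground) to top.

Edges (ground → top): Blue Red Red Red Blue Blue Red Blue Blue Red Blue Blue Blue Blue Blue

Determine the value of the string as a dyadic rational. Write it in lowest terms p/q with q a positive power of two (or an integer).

3519/16384

1 of 15 · B · max L 0 · min R +∞ → 1
2 of 15 · BR · max L 0 · min R 1 → 1/2
3 of 15 · BRR · max L 0 · min R 1/2 → 1/4
4 of 15 · BRRR · max L 0 · min R 1/4 → 1/8
5 of 15 · BRRRB · max L 1/8 · min R 1/4 → 3/16
6 of 15 · BRRRBB · max L 3/16 · min R 1/4 → 7/32
7 of 15 · BRRRBBR · max L 3/16 · min R 7/32 → 13/64
8 of 15 · BRRRBBRB · max L 13/64 · min R 7/32 → 27/128
9 of 15 · BRRRBBRBB · max L 27/128 · min R 7/32 → 55/256
10 of 15 · BRRRBBRBBR · max L 27/128 · min R 55/256 → 109/512
11 of 15 · BRRRBBRBBRB · max L 109/512 · min R 55/256 → 219/1024
12 of 15 · BRRRBBRBBRBB · max L 219/1024 · min R 55/256 → 439/2048
13 of 15 · BRRRBBRBBRBBB · max L 439/2048 · min R 55/256 → 879/4096
14 of 15 · BRRRBBRBBRBBBB · max L 879/4096 · min R 55/256 → 1759/8192
15 of 15 · BRRRBBRBBRBBBBB · max L 1759/8192 · min R 55/256 → 3519/16384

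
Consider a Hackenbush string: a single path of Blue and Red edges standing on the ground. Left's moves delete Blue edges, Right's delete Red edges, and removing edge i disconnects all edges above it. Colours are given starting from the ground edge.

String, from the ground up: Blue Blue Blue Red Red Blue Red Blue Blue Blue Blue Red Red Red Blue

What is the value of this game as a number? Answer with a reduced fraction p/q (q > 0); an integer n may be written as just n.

9699/4096

B: Left { 0 }, Right { (no moves) } = simplest 1
BB: Left { 0,1 }, Right { (no moves) } = simplest 2
BBB: Left { 0,1,2 }, Right { (no moves) } = simplest 3
BBBR: Left { 0,1,2 }, Right { 3 } = simplest 5/2
BBBRR: Left { 0,1,2 }, Right { 5/2,3 } = simplest 9/4
BBBRRB: Left { 0,1,2,9/4 }, Right { 5/2,3 } = simplest 19/8
BBBRRBR: Left { 0,1,2,9/4 }, Right { 19/8,5/2,3 } = simplest 37/16
BBBRRBRB: Left { 0,1,2,9/4,37/16 }, Right { 19/8,5/2,3 } = simplest 75/32
BBBRRBRBB: Left { 0,1,2,9/4,37/16,75/32 }, Right { 19/8,5/2,3 } = simplest 151/64
BBBRRBRBBB: Left { 0,1,2,9/4,37/16,75/32,151/64 }, Right { 19/8,5/2,3 } = simplest 303/128
BBBRRBRBBBB: Left { 0,1,2,9/4,37/16,75/32,151/64,303/128 }, Right { 19/8,5/2,3 } = simplest 607/256
BBBRRBRBBBBR: Left { 0,1,2,9/4,37/16,75/32,151/64,303/128 }, Right { 607/256,19/8,5/2,3 } = simplest 1213/512
BBBRRBRBBBBRR: Left { 0,1,2,9/4,37/16,75/32,151/64,303/128 }, Right { 1213/512,607/256,19/8,5/2,3 } = simplest 2425/1024
BBBRRBRBBBBRRR: Left { 0,1,2,9/4,37/16,75/32,151/64,303/128 }, Right { 2425/1024,1213/512,607/256,19/8,5/2,3 } = simplest 4849/2048
BBBRRBRBBBBRRRB: Left { 0,1,2,9/4,37/16,75/32,151/64,303/128,4849/2048 }, Right { 2425/1024,1213/512,607/256,19/8,5/2,3 } = simplest 9699/4096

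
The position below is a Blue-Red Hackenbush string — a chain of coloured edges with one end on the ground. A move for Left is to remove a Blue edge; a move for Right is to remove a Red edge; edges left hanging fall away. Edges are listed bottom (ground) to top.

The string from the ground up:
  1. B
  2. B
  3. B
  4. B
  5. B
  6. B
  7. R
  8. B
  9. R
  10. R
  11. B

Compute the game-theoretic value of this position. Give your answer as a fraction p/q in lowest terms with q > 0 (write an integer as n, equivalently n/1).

Prefix values for B B B B B B R B R R B via {L|R} + simplicity:
step 1: add B to get B; options L={ 0 } R={ ∅ } so 1
step 2: add B to get BB; options L={ 0, 1 } R={ ∅ } so 2
step 3: add B to get BBB; options L={ 0, 1, 2 } R={ ∅ } so 3
step 4: add B to get BBBB; options L={ 0, 1, 2, 3 } R={ ∅ } so 4
step 5: add B to get BBBBB; options L={ 0, 1, 2, 3, 4 } R={ ∅ } so 5
step 6: add B to get BBBBBB; options L={ 0, 1, 2, 3, 4, 5 } R={ ∅ } so 6
step 7: add R to get BBBBBBR; options L={ 0, 1, 2, 3, 4, 5 } R={ 6 } so 11/2
step 8: add B to get BBBBBBRB; options L={ 0, 1, 2, 3, 4, 5, 11/2 } R={ 6 } so 23/4
step 9: add R to get BBBBBBRBR; options L={ 0, 1, 2, 3, 4, 5, 11/2 } R={ 23/4, 6 } so 45/8
step 10: add R to get BBBBBBRBRR; options L={ 0, 1, 2, 3, 4, 5, 11/2 } R={ 45/8, 23/4, 6 } so 89/16
step 11: add B to get BBBBBBRBRRB; options L={ 0, 1, 2, 3, 4, 5, 11/2, 89/16 } R={ 45/8, 23/4, 6 } so 179/32

179/32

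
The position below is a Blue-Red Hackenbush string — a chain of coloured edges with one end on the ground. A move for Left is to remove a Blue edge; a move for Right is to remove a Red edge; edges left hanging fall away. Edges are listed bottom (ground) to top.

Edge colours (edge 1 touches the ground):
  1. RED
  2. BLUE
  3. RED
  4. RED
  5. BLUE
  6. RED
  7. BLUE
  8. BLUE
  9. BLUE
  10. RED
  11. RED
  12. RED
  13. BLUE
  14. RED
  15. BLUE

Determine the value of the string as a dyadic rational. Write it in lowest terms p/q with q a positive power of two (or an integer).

-13429/16384

Prefix values for RED BLUE RED RED BLUE RED BLUE BLUE BLUE RED RED RED BLUE RED BLUE via {L|R} + simplicity:
value_1 [R]  L=[none]  R=[0]  → -1
value_2 [RB]  L=[-1]  R=[0]  → -1/2
value_3 [RBR]  L=[-1]  R=[-1/2 0]  → -3/4
value_4 [RBRR]  L=[-1]  R=[-3/4 -1/2 0]  → -7/8
value_5 [RBRRB]  L=[-1 -7/8]  R=[-3/4 -1/2 0]  → -13/16
value_6 [RBRRBR]  L=[-1 -7/8]  R=[-13/16 -3/4 -1/2 0]  → -27/32
value_7 [RBRRBRB]  L=[-1 -7/8 -27/32]  R=[-13/16 -3/4 -1/2 0]  → -53/64
value_8 [RBRRBRBB]  L=[-1 -7/8 -27/32 -53/64]  R=[-13/16 -3/4 -1/2 0]  → -105/128
value_9 [RBRRBRBBB]  L=[-1 -7/8 -27/32 -53/64 -105/128]  R=[-13/16 -3/4 -1/2 0]  → -209/256
value_10 [RBRRBRBBBR]  L=[-1 -7/8 -27/32 -53/64 -105/128]  R=[-209/256 -13/16 -3/4 -1/2 0]  → -419/512
value_11 [RBRRBRBBBRR]  L=[-1 -7/8 -27/32 -53/64 -105/128]  R=[-419/512 -209/256 -13/16 -3/4 -1/2 0]  → -839/1024
value_12 [RBRRBRBBBRRR]  L=[-1 -7/8 -27/32 -53/64 -105/128]  R=[-839/1024 -419/512 -209/256 -13/16 -3/4 -1/2 0]  → -1679/2048
value_13 [RBRRBRBBBRRRB]  L=[-1 -7/8 -27/32 -53/64 -105/128 -1679/2048]  R=[-839/1024 -419/512 -209/256 -13/16 -3/4 -1/2 0]  → -3357/4096
value_14 [RBRRBRBBBRRRBR]  L=[-1 -7/8 -27/32 -53/64 -105/128 -1679/2048]  R=[-3357/4096 -839/1024 -419/512 -209/256 -13/16 -3/4 -1/2 0]  → -6715/8192
value_15 [RBRRBRBBBRRRBRB]  L=[-1 -7/8 -27/32 -53/64 -105/128 -1679/2048 -6715/8192]  R=[-3357/4096 -839/1024 -419/512 -209/256 -13/16 -3/4 -1/2 0]  → -13429/16384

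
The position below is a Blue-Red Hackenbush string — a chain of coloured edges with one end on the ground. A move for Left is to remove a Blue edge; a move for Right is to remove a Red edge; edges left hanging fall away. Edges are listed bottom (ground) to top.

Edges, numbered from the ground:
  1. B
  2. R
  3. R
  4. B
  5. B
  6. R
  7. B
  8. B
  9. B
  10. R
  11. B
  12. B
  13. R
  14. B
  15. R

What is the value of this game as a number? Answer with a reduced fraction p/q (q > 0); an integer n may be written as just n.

1 of 15 · B · max L 0 · min R +∞ => 1
2 of 15 · BR · max L 0 · min R 1 => 1/2
3 of 15 · BRR · max L 0 · min R 1/2 => 1/4
4 of 15 · BRRB · max L 1/4 · min R 1/2 => 3/8
5 of 15 · BRRBB · max L 3/8 · min R 1/2 => 7/16
6 of 15 · BRRBBR · max L 3/8 · min R 7/16 => 13/32
7 of 15 · BRRBBRB · max L 13/32 · min R 7/16 => 27/64
8 of 15 · BRRBBRBB · max L 27/64 · min R 7/16 => 55/128
9 of 15 · BRRBBRBBB · max L 55/128 · min R 7/16 => 111/256
10 of 15 · BRRBBRBBBR · max L 55/128 · min R 111/256 => 221/512
11 of 15 · BRRBBRBBBRB · max L 221/512 · min R 111/256 => 443/1024
12 of 15 · BRRBBRBBBRBB · max L 443/1024 · min R 111/256 => 887/2048
13 of 15 · BRRBBRBBBRBBR · max L 443/1024 · min R 887/2048 => 1773/4096
14 of 15 · BRRBBRBBBRBBRB · max L 1773/4096 · min R 887/2048 => 3547/8192
15 of 15 · BRRBBRBBBRBBRBR · max L 1773/4096 · min R 3547/8192 => 7093/16384

7093/16384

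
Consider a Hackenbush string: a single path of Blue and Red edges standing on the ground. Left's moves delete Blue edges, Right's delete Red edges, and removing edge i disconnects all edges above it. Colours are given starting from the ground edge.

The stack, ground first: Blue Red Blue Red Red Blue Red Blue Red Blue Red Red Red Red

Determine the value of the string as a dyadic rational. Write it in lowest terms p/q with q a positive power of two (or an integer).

4769/8192

Recurse on prefixes of the 14-edge string Blue Red Blue Red Red Blue Red Blue Red Blue Red Red Red Red:
step 1: add Blue to get B; options L={ 0 } R={ none } -> 1
step 2: add Red to get BR; options L={ 0 } R={ 1 } -> 1/2
step 3: add Blue to get BRB; options L={ 0,1/2 } R={ 1 } -> 3/4
step 4: add Red to get BRBR; options L={ 0,1/2 } R={ 3/4,1 } -> 5/8
step 5: add Red to get BRBRR; options L={ 0,1/2 } R={ 5/8,3/4,1 } -> 9/16
step 6: add Blue to get BRBRRB; options L={ 0,1/2,9/16 } R={ 5/8,3/4,1 } -> 19/32
step 7: add Red to get BRBRRBR; options L={ 0,1/2,9/16 } R={ 19/32,5/8,3/4,1 } -> 37/64
step 8: add Blue to get BRBRRBRB; options L={ 0,1/2,9/16,37/64 } R={ 19/32,5/8,3/4,1 } -> 75/128
step 9: add Red to get BRBRRBRBR; options L={ 0,1/2,9/16,37/64 } R={ 75/128,19/32,5/8,3/4,1 } -> 149/256
step 10: add Blue to get BRBRRBRBRB; options L={ 0,1/2,9/16,37/64,149/256 } R={ 75/128,19/32,5/8,3/4,1 } -> 299/512
step 11: add Red to get BRBRRBRBRBR; options L={ 0,1/2,9/16,37/64,149/256 } R={ 299/512,75/128,19/32,5/8,3/4,1 } -> 597/1024
step 12: add Red to get BRBRRBRBRBRR; options L={ 0,1/2,9/16,37/64,149/256 } R={ 597/1024,299/512,75/128,19/32,5/8,3/4,1 } -> 1193/2048
step 13: add Red to get BRBRRBRBRBRRR; options L={ 0,1/2,9/16,37/64,149/256 } R={ 1193/2048,597/1024,299/512,75/128,19/32,5/8,3/4,1 } -> 2385/4096
step 14: add Red to get BRBRRBRBRBRRRR; options L={ 0,1/2,9/16,37/64,149/256 } R={ 2385/4096,1193/2048,597/1024,299/512,75/128,19/32,5/8,3/4,1 } -> 4769/8192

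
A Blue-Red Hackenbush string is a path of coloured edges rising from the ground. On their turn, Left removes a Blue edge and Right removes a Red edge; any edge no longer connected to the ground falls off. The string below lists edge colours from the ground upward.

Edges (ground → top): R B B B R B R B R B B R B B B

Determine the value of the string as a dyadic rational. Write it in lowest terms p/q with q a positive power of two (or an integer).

step 1: add R to get R; options L={ — } R={ 0 } => -1
step 2: add B to get RB; options L={ -1 } R={ 0 } => -1/2
step 3: add B to get RBB; options L={ -1 -1/2 } R={ 0 } => -1/4
step 4: add B to get RBBB; options L={ -1 -1/2 -1/4 } R={ 0 } => -1/8
step 5: add R to get RBBBR; options L={ -1 -1/2 -1/4 } R={ -1/8 0 } => -3/16
step 6: add B to get RBBBRB; options L={ -1 -1/2 -1/4 -3/16 } R={ -1/8 0 } => -5/32
step 7: add R to get RBBBRBR; options L={ -1 -1/2 -1/4 -3/16 } R={ -5/32 -1/8 0 } => -11/64
step 8: add B to get RBBBRBRB; options L={ -1 -1/2 -1/4 -3/16 -11/64 } R={ -5/32 -1/8 0 } => -21/128
step 9: add R to get RBBBRBRBR; options L={ -1 -1/2 -1/4 -3/16 -11/64 } R={ -21/128 -5/32 -1/8 0 } => -43/256
step 10: add B to get RBBBRBRBRB; options L={ -1 -1/2 -1/4 -3/16 -11/64 -43/256 } R={ -21/128 -5/32 -1/8 0 } => -85/512
step 11: add B to get RBBBRBRBRBB; options L={ -1 -1/2 -1/4 -3/16 -11/64 -43/256 -85/512 } R={ -21/128 -5/32 -1/8 0 } => -169/1024
step 12: add R to get RBBBRBRBRBBR; options L={ -1 -1/2 -1/4 -3/16 -11/64 -43/256 -85/512 } R={ -169/1024 -21/128 -5/32 -1/8 0 } => -339/2048
step 13: add B to get RBBBRBRBRBBRB; options L={ -1 -1/2 -1/4 -3/16 -11/64 -43/256 -85/512 -339/2048 } R={ -169/1024 -21/128 -5/32 -1/8 0 } => -677/4096
step 14: add B to get RBBBRBRBRBBRBB; options L={ -1 -1/2 -1/4 -3/16 -11/64 -43/256 -85/512 -339/2048 -677/4096 } R={ -169/1024 -21/128 -5/32 -1/8 0 } => -1353/8192
step 15: add B to get RBBBRBRBRBBRBBB; options L={ -1 -1/2 -1/4 -3/16 -11/64 -43/256 -85/512 -339/2048 -677/4096 -1353/8192 } R={ -169/1024 -21/128 -5/32 -1/8 0 } => -2705/16384

-2705/16384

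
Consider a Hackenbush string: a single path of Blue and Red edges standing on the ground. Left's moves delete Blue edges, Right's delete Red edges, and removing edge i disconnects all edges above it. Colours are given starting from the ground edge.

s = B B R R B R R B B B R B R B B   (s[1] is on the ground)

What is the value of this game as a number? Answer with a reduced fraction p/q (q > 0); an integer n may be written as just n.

Prefix values for B B R R B R R B B B R B R B B via {L|R} + simplicity:
1 of 15 · B · max L 0 · min R +∞ => 1
2 of 15 · BB · max L 1 · min R +∞ => 2
3 of 15 · BBR · max L 1 · min R 2 => 3/2
4 of 15 · BBRR · max L 1 · min R 3/2 => 5/4
5 of 15 · BBRRB · max L 5/4 · min R 3/2 => 11/8
6 of 15 · BBRRBR · max L 5/4 · min R 11/8 => 21/16
7 of 15 · BBRRBRR · max L 5/4 · min R 21/16 => 41/32
8 of 15 · BBRRBRRB · max L 41/32 · min R 21/16 => 83/64
9 of 15 · BBRRBRRBB · max L 83/64 · min R 21/16 => 167/128
10 of 15 · BBRRBRRBBB · max L 167/128 · min R 21/16 => 335/256
11 of 15 · BBRRBRRBBBR · max L 167/128 · min R 335/256 => 669/512
12 of 15 · BBRRBRRBBBRB · max L 669/512 · min R 335/256 => 1339/1024
13 of 15 · BBRRBRRBBBRBR · max L 669/512 · min R 1339/1024 => 2677/2048
14 of 15 · BBRRBRRBBBRBRB · max L 2677/2048 · min R 1339/1024 => 5355/4096
15 of 15 · BBRRBRRBBBRBRBB · max L 5355/4096 · min R 1339/1024 => 10711/8192

10711/8192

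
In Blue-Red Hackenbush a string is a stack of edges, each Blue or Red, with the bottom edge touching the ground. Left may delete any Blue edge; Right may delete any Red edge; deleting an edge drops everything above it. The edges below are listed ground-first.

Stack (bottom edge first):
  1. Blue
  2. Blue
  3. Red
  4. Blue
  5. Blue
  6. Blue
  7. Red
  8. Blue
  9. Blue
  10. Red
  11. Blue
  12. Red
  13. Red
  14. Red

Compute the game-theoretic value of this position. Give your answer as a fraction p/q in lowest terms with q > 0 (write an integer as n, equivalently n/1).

Recurse on prefixes of the 14-edge string Blue Blue Red Blue Blue Blue Red Blue Blue Red Blue Red Red Red:
B: Left { 0 }, Right { · } -> simplest 1
BB: Left { 0, 1 }, Right { · } -> simplest 2
BBR: Left { 0, 1 }, Right { 2 } -> simplest 3/2
BBRB: Left { 0, 1, 3/2 }, Right { 2 } -> simplest 7/4
BBRBB: Left { 0, 1, 3/2, 7/4 }, Right { 2 } -> simplest 15/8
BBRBBB: Left { 0, 1, 3/2, 7/4, 15/8 }, Right { 2 } -> simplest 31/16
BBRBBBR: Left { 0, 1, 3/2, 7/4, 15/8 }, Right { 31/16, 2 } -> simplest 61/32
BBRBBBRB: Left { 0, 1, 3/2, 7/4, 15/8, 61/32 }, Right { 31/16, 2 } -> simplest 123/64
BBRBBBRBB: Left { 0, 1, 3/2, 7/4, 15/8, 61/32, 123/64 }, Right { 31/16, 2 } -> simplest 247/128
BBRBBBRBBR: Left { 0, 1, 3/2, 7/4, 15/8, 61/32, 123/64 }, Right { 247/128, 31/16, 2 } -> simplest 493/256
BBRBBBRBBRB: Left { 0, 1, 3/2, 7/4, 15/8, 61/32, 123/64, 493/256 }, Right { 247/128, 31/16, 2 } -> simplest 987/512
BBRBBBRBBRBR: Left { 0, 1, 3/2, 7/4, 15/8, 61/32, 123/64, 493/256 }, Right { 987/512, 247/128, 31/16, 2 } -> simplest 1973/1024
BBRBBBRBBRBRR: Left { 0, 1, 3/2, 7/4, 15/8, 61/32, 123/64, 493/256 }, Right { 1973/1024, 987/512, 247/128, 31/16, 2 } -> simplest 3945/2048
BBRBBBRBBRBRRR: Left { 0, 1, 3/2, 7/4, 15/8, 61/32, 123/64, 493/256 }, Right { 3945/2048, 1973/1024, 987/512, 247/128, 31/16, 2 } -> simplest 7889/4096

7889/4096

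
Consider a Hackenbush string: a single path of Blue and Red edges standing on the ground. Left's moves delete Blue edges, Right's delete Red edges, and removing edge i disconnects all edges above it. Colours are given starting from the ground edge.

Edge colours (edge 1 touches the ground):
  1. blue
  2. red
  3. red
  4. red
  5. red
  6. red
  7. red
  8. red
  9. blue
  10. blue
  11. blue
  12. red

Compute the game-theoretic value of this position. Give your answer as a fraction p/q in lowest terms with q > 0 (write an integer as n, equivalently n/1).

v_1 [b]  L=[0]  R=[·]  = 1
v_2 [br]  L=[0]  R=[1]  = 1/2
v_3 [brr]  L=[0]  R=[1/2, 1]  = 1/4
v_4 [brrr]  L=[0]  R=[1/4, 1/2, 1]  = 1/8
v_5 [brrrr]  L=[0]  R=[1/8, 1/4, 1/2, 1]  = 1/16
v_6 [brrrrr]  L=[0]  R=[1/16, 1/8, 1/4, 1/2, 1]  = 1/32
v_7 [brrrrrr]  L=[0]  R=[1/32, 1/16, 1/8, 1/4, 1/2, 1]  = 1/64
v_8 [brrrrrrr]  L=[0]  R=[1/64, 1/32, 1/16, 1/8, 1/4, 1/2, 1]  = 1/128
v_9 [brrrrrrrb]  L=[0, 1/128]  R=[1/64, 1/32, 1/16, 1/8, 1/4, 1/2, 1]  = 3/256
v_10 [brrrrrrrbb]  L=[0, 1/128, 3/256]  R=[1/64, 1/32, 1/16, 1/8, 1/4, 1/2, 1]  = 7/512
v_11 [brrrrrrrbbb]  L=[0, 1/128, 3/256, 7/512]  R=[1/64, 1/32, 1/16, 1/8, 1/4, 1/2, 1]  = 15/1024
v_12 [brrrrrrrbbbr]  L=[0, 1/128, 3/256, 7/512]  R=[15/1024, 1/64, 1/32, 1/16, 1/8, 1/4, 1/2, 1]  = 29/2048

29/2048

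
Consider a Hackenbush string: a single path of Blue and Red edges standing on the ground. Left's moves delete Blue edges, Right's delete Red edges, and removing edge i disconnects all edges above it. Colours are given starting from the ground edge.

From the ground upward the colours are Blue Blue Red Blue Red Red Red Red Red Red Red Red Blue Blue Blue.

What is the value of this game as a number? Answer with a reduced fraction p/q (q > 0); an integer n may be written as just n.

12303/8192

Prefix values for Blue Blue Red Blue Red Red Red Red Red Red Red Red Blue Blue Blue via {L|R} + simplicity:
B: Left { 0 }, Right { (no moves) } gives simplest 1
BB: Left { 0,1 }, Right { (no moves) } gives simplest 2
BBR: Left { 0,1 }, Right { 2 } gives simplest 3/2
BBRB: Left { 0,1,3/2 }, Right { 2 } gives simplest 7/4
BBRBR: Left { 0,1,3/2 }, Right { 7/4,2 } gives simplest 13/8
BBRBRR: Left { 0,1,3/2 }, Right { 13/8,7/4,2 } gives simplest 25/16
BBRBRRR: Left { 0,1,3/2 }, Right { 25/16,13/8,7/4,2 } gives simplest 49/32
BBRBRRRR: Left { 0,1,3/2 }, Right { 49/32,25/16,13/8,7/4,2 } gives simplest 97/64
BBRBRRRRR: Left { 0,1,3/2 }, Right { 97/64,49/32,25/16,13/8,7/4,2 } gives simplest 193/128
BBRBRRRRRR: Left { 0,1,3/2 }, Right { 193/128,97/64,49/32,25/16,13/8,7/4,2 } gives simplest 385/256
BBRBRRRRRRR: Left { 0,1,3/2 }, Right { 385/256,193/128,97/64,49/32,25/16,13/8,7/4,2 } gives simplest 769/512
BBRBRRRRRRRR: Left { 0,1,3/2 }, Right { 769/512,385/256,193/128,97/64,49/32,25/16,13/8,7/4,2 } gives simplest 1537/1024
BBRBRRRRRRRRB: Left { 0,1,3/2,1537/1024 }, Right { 769/512,385/256,193/128,97/64,49/32,25/16,13/8,7/4,2 } gives simplest 3075/2048
BBRBRRRRRRRRBB: Left { 0,1,3/2,1537/1024,3075/2048 }, Right { 769/512,385/256,193/128,97/64,49/32,25/16,13/8,7/4,2 } gives simplest 6151/4096
BBRBRRRRRRRRBBB: Left { 0,1,3/2,1537/1024,3075/2048,6151/4096 }, Right { 769/512,385/256,193/128,97/64,49/32,25/16,13/8,7/4,2 } gives simplest 12303/8192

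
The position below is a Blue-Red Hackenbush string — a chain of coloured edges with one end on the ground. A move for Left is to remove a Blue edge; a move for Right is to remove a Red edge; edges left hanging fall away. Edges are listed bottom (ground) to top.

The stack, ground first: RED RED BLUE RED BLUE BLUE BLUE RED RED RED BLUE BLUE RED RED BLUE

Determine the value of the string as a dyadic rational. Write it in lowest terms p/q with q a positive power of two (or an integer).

-12749/8192

Recurse on prefixes of the 15-edge string RED RED BLUE RED BLUE BLUE BLUE RED RED RED BLUE BLUE RED RED BLUE:
R: Left {  }, Right { 0 } → simplest -1
RR: Left {  }, Right { -1; 0 } → simplest -2
RRB: Left { -2 }, Right { -1; 0 } → simplest -3/2
RRBR: Left { -2 }, Right { -3/2; -1; 0 } → simplest -7/4
RRBRB: Left { -2; -7/4 }, Right { -3/2; -1; 0 } → simplest -13/8
RRBRBB: Left { -2; -7/4; -13/8 }, Right { -3/2; -1; 0 } → simplest -25/16
RRBRBBB: Left { -2; -7/4; -13/8; -25/16 }, Right { -3/2; -1; 0 } → simplest -49/32
RRBRBBBR: Left { -2; -7/4; -13/8; -25/16 }, Right { -49/32; -3/2; -1; 0 } → simplest -99/64
RRBRBBBRR: Left { -2; -7/4; -13/8; -25/16 }, Right { -99/64; -49/32; -3/2; -1; 0 } → simplest -199/128
RRBRBBBRRR: Left { -2; -7/4; -13/8; -25/16 }, Right { -199/128; -99/64; -49/32; -3/2; -1; 0 } → simplest -399/256
RRBRBBBRRRB: Left { -2; -7/4; -13/8; -25/16; -399/256 }, Right { -199/128; -99/64; -49/32; -3/2; -1; 0 } → simplest -797/512
RRBRBBBRRRBB: Left { -2; -7/4; -13/8; -25/16; -399/256; -797/512 }, Right { -199/128; -99/64; -49/32; -3/2; -1; 0 } → simplest -1593/1024
RRBRBBBRRRBBR: Left { -2; -7/4; -13/8; -25/16; -399/256; -797/512 }, Right { -1593/1024; -199/128; -99/64; -49/32; -3/2; -1; 0 } → simplest -3187/2048
RRBRBBBRRRBBRR: Left { -2; -7/4; -13/8; -25/16; -399/256; -797/512 }, Right { -3187/2048; -1593/1024; -199/128; -99/64; -49/32; -3/2; -1; 0 } → simplest -6375/4096
RRBRBBBRRRBBRRB: Left { -2; -7/4; -13/8; -25/16; -399/256; -797/512; -6375/4096 }, Right { -3187/2048; -1593/1024; -199/128; -99/64; -49/32; -3/2; -1; 0 } → simplest -12749/8192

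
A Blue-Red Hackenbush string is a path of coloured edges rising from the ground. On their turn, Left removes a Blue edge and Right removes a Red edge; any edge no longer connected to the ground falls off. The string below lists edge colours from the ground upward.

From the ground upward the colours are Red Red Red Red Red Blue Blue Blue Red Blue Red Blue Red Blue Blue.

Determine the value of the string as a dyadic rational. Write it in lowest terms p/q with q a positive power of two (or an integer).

-4265/1024

edge 1 of 15 (Red): { — | 0 } so -1
edge 2 of 15 (Red): { — | -1, 0 } so -2
edge 3 of 15 (Red): { — | -2, -1, 0 } so -3
edge 4 of 15 (Red): { — | -3, -2, -1, 0 } so -4
edge 5 of 15 (Red): { — | -4, -3, -2, -1, 0 } so -5
edge 6 of 15 (Blue): { -5 | -4, -3, -2, -1, 0 } so -9/2
edge 7 of 15 (Blue): { -5, -9/2 | -4, -3, -2, -1, 0 } so -17/4
edge 8 of 15 (Blue): { -5, -9/2, -17/4 | -4, -3, -2, -1, 0 } so -33/8
edge 9 of 15 (Red): { -5, -9/2, -17/4 | -33/8, -4, -3, -2, -1, 0 } so -67/16
edge 10 of 15 (Blue): { -5, -9/2, -17/4, -67/16 | -33/8, -4, -3, -2, -1, 0 } so -133/32
edge 11 of 15 (Red): { -5, -9/2, -17/4, -67/16 | -133/32, -33/8, -4, -3, -2, -1, 0 } so -267/64
edge 12 of 15 (Blue): { -5, -9/2, -17/4, -67/16, -267/64 | -133/32, -33/8, -4, -3, -2, -1, 0 } so -533/128
edge 13 of 15 (Red): { -5, -9/2, -17/4, -67/16, -267/64 | -533/128, -133/32, -33/8, -4, -3, -2, -1, 0 } so -1067/256
edge 14 of 15 (Blue): { -5, -9/2, -17/4, -67/16, -267/64, -1067/256 | -533/128, -133/32, -33/8, -4, -3, -2, -1, 0 } so -2133/512
edge 15 of 15 (Blue): { -5, -9/2, -17/4, -67/16, -267/64, -1067/256, -2133/512 | -533/128, -133/32, -33/8, -4, -3, -2, -1, 0 } so -4265/1024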